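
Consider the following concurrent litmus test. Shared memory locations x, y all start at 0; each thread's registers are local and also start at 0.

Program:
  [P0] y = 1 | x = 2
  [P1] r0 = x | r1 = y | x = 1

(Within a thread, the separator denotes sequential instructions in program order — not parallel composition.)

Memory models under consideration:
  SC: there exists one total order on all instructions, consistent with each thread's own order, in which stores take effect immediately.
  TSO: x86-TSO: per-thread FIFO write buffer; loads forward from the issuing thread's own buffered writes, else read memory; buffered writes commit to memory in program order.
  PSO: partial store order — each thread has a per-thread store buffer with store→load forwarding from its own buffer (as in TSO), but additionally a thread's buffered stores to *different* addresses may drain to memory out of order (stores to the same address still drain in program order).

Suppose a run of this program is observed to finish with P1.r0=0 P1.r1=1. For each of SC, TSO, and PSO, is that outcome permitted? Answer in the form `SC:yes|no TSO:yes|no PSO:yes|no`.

SC:yes TSO:yes PSO:yes

outcome vector order: (P1.r0,P1.r1)
SC (3): <0 0> <0 1> <2 1>
TSO (3): <0 0> <0 1> <2 1>
PSO (4): <0 0> <0 1> <2 0> <2 1>
target <0 1> ∈ {SC,TSO,PSO}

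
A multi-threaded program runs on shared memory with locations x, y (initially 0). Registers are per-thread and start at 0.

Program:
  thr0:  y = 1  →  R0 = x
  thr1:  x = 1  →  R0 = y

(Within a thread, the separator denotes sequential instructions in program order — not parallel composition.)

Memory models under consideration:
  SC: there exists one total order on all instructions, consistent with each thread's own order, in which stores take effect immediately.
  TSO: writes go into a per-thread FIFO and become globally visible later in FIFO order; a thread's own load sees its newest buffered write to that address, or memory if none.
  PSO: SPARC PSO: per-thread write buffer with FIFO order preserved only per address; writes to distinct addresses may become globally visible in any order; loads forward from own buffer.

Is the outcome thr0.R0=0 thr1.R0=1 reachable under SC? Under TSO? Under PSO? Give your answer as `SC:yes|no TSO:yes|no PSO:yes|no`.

outcome vector order: (thr0.R0,thr1.R0)
[SC] allowed = {01 10 11}
[TSO] allowed = {00 01 10 11}
[PSO] allowed = {00 01 10 11}
target 01 ∈ {SC,TSO,PSO}

SC:yes TSO:yes PSO:yes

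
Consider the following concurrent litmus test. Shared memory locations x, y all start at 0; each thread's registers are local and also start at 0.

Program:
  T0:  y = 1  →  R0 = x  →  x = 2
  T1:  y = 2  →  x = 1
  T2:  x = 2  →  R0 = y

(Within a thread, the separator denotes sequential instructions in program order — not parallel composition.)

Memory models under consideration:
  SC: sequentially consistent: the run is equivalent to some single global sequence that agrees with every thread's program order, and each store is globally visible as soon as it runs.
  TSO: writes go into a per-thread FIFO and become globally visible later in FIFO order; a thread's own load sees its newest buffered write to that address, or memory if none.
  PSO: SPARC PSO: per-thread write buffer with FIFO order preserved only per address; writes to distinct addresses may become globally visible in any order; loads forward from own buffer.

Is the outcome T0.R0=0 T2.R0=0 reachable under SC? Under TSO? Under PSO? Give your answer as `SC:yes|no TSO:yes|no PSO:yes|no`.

outcome vector order: (T0.R0,T2.R0)
SC (8): <0 1>; <0 2>; <1 0>; <1 1>; <1 2>; <2 0>; <2 1>; <2 2>
TSO (9): <0 0>; <0 1>; <0 2>; <1 0>; <1 1>; <1 2>; <2 0>; <2 1>; <2 2>
PSO (9): <0 0>; <0 1>; <0 2>; <1 0>; <1 1>; <1 2>; <2 0>; <2 1>; <2 2>
target <0 0> ∈ {TSO,PSO}

SC:no TSO:yes PSO:yes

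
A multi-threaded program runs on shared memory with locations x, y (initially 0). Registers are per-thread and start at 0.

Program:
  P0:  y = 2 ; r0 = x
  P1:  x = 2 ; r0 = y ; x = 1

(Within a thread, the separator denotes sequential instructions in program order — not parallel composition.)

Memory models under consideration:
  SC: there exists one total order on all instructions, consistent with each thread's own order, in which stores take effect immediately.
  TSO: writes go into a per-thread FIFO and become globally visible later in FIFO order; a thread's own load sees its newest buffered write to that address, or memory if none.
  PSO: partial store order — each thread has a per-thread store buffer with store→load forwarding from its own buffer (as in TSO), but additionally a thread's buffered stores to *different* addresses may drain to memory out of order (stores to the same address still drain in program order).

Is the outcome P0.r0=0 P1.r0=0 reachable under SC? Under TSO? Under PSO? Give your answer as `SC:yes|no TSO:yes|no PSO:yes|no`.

outcome vector order: (P0.r0,P1.r0)
SC: 5 outcomes — {02, 10, 12, 20, 22}
TSO: 6 outcomes — {00, 02, 10, 12, 20, 22}
PSO: 6 outcomes — {00, 02, 10, 12, 20, 22}
target 00 ∈ {TSO,PSO}

SC:no TSO:yes PSO:yes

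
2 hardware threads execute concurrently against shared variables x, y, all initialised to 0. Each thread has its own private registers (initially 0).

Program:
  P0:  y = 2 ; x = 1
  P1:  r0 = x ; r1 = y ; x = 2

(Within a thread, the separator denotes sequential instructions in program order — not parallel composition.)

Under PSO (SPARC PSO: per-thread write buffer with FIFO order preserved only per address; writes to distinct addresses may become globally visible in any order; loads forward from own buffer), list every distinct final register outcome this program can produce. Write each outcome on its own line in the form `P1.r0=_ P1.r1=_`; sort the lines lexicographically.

P1.r0=0 P1.r1=0
P1.r0=0 P1.r1=2
P1.r0=1 P1.r1=0
P1.r0=1 P1.r1=2

outcome vector order: (P1.r0,P1.r1)
|PSO outcomes| = 4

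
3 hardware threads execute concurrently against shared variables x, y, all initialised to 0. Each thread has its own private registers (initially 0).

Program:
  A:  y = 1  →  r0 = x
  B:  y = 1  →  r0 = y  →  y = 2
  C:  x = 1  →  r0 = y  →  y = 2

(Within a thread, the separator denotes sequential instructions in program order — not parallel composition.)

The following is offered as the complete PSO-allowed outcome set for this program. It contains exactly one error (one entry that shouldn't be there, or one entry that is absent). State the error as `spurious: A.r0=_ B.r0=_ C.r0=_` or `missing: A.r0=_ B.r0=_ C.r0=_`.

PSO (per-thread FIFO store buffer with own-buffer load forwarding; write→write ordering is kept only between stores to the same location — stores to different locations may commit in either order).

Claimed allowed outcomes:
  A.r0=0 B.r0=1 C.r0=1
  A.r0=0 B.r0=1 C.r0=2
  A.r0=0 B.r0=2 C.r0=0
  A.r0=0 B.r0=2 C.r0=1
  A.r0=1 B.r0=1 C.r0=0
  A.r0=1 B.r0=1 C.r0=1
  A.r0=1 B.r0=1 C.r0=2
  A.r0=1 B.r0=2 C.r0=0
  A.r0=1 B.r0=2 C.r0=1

missing: A.r0=0 B.r0=1 C.r0=0

outcome vector order: (A.r0,B.r0,C.r0)
PSO: 10 outcomes — {(0,1,0) (0,1,1) (0,1,2) (0,2,0) (0,2,1) (1,1,0) (1,1,1) (1,1,2) (1,2,0) (1,2,1)}
PSO∖claimed = {(0,1,0)}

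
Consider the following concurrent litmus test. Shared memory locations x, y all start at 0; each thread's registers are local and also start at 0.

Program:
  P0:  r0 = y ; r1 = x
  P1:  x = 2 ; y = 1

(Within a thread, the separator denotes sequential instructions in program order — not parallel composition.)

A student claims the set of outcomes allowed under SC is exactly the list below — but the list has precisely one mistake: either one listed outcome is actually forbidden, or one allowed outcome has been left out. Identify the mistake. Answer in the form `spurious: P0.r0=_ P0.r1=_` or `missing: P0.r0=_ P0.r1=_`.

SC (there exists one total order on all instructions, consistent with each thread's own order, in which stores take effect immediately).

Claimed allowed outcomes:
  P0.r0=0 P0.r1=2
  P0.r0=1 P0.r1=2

outcome vector order: (P0.r0,P0.r1)
under SC → (0,0) (0,2) (1,2)
SC∖claimed = {(0,0)}

missing: P0.r0=0 P0.r1=0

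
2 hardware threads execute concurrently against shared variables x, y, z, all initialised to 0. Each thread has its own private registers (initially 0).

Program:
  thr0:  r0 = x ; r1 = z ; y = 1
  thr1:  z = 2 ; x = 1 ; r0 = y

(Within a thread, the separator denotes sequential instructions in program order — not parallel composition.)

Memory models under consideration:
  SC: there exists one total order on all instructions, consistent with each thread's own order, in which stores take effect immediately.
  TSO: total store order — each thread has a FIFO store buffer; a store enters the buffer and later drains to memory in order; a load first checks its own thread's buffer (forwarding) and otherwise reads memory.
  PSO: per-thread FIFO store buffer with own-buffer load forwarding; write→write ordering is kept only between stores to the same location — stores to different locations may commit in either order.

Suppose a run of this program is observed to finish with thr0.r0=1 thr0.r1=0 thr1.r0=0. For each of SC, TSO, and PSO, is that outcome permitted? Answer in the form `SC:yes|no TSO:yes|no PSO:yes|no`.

SC:no TSO:no PSO:yes

outcome vector order: (thr0.r0,thr0.r1,thr1.r0)
SC: 6 outcomes — {<0 0 0> <0 0 1> <0 2 0> <0 2 1> <1 2 0> <1 2 1>}
TSO: 6 outcomes — {<0 0 0> <0 0 1> <0 2 0> <0 2 1> <1 2 0> <1 2 1>}
PSO: 8 outcomes — {<0 0 0> <0 0 1> <0 2 0> <0 2 1> <1 0 0> <1 0 1> <1 2 0> <1 2 1>}
target <1 0 0> ∈ {PSO}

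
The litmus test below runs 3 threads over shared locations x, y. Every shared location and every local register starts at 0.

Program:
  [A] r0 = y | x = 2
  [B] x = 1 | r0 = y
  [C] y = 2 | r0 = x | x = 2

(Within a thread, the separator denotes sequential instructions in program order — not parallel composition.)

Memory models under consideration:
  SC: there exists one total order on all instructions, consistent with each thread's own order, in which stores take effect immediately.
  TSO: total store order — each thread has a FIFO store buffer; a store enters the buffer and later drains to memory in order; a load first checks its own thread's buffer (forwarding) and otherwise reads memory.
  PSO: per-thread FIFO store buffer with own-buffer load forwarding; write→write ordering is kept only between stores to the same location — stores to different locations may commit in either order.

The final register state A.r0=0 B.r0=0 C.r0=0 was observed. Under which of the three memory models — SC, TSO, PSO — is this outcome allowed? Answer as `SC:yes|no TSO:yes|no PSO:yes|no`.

outcome vector order: (A.r0,B.r0,C.r0)
under SC → 0/0/1; 0/0/2; 0/2/0; 0/2/1; 0/2/2; 2/0/1; 2/0/2; 2/2/0; 2/2/1; 2/2/2
under TSO → 0/0/0; 0/0/1; 0/0/2; 0/2/0; 0/2/1; 0/2/2; 2/0/0; 2/0/1; 2/0/2; 2/2/0; 2/2/1; 2/2/2
under PSO → 0/0/0; 0/0/1; 0/0/2; 0/2/0; 0/2/1; 0/2/2; 2/0/0; 2/0/1; 2/0/2; 2/2/0; 2/2/1; 2/2/2
target 0/0/0 ∈ {TSO,PSO}

SC:no TSO:yes PSO:yes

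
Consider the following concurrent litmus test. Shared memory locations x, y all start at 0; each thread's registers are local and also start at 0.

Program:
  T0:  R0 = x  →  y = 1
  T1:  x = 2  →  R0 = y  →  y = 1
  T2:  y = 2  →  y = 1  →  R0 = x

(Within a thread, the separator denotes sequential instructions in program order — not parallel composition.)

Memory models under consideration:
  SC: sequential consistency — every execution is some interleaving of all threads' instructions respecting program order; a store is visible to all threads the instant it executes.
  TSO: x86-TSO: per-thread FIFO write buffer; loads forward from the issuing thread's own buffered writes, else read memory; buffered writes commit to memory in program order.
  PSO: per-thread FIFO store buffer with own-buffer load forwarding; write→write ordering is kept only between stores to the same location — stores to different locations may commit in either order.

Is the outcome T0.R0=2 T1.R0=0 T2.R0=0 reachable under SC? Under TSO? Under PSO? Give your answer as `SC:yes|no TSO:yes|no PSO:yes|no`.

outcome vector order: (T0.R0,T1.R0,T2.R0)
[SC] allowed = {002; 010; 012; 022; 202; 210; 212; 222}
[TSO] allowed = {000; 002; 010; 012; 020; 022; 200; 202; 210; 212; 220; 222}
[PSO] allowed = {000; 002; 010; 012; 020; 022; 200; 202; 210; 212; 220; 222}
target 200 ∈ {TSO,PSO}

SC:no TSO:yes PSO:yes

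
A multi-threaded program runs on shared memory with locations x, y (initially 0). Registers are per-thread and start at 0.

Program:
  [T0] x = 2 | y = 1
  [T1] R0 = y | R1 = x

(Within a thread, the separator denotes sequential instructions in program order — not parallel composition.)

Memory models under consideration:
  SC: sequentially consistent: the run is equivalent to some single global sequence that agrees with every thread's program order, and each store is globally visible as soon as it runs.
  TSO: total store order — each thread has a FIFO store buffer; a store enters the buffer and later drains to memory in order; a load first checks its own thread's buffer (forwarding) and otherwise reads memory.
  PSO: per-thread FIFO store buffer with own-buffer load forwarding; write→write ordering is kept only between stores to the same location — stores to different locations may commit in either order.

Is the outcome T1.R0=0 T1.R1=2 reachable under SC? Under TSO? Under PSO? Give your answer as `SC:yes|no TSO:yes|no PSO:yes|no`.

SC:yes TSO:yes PSO:yes

outcome vector order: (T1.R0,T1.R1)
SC (3): 0/0 0/2 1/2
TSO (3): 0/0 0/2 1/2
PSO (4): 0/0 0/2 1/0 1/2
target 0/2 ∈ {SC,TSO,PSO}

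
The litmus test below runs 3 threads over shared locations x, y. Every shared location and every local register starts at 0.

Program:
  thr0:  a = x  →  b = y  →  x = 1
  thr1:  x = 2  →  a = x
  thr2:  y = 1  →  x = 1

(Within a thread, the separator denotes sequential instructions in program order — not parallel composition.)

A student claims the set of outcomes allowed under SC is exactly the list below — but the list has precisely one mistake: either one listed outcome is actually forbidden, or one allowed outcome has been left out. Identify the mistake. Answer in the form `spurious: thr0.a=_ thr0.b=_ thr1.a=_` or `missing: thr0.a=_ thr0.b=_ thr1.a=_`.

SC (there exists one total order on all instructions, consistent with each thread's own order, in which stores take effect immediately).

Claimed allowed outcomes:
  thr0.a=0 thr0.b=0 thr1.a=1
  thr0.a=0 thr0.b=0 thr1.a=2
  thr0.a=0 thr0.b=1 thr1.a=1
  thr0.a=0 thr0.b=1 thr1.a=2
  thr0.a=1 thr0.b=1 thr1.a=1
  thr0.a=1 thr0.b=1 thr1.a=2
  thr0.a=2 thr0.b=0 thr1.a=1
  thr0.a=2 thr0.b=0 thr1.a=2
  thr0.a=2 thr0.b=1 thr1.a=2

missing: thr0.a=2 thr0.b=1 thr1.a=1

outcome vector order: (thr0.a,thr0.b,thr1.a)
under SC → <0 0 1>, <0 0 2>, <0 1 1>, <0 1 2>, <1 1 1>, <1 1 2>, <2 0 1>, <2 0 2>, <2 1 1>, <2 1 2>
SC∖claimed = {<2 1 1>}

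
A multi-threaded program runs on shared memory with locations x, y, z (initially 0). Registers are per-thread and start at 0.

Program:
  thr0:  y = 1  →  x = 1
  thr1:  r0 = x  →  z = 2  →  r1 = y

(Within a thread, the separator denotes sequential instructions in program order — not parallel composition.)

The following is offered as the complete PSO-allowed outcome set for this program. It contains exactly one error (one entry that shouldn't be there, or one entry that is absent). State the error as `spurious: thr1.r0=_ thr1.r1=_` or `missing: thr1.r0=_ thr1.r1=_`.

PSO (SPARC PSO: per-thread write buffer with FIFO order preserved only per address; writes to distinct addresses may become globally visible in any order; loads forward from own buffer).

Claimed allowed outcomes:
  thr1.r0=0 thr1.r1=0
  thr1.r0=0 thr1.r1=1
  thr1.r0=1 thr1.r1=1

missing: thr1.r0=1 thr1.r1=0

outcome vector order: (thr1.r0,thr1.r1)
[PSO] allowed = {(0,0) (0,1) (1,0) (1,1)}
PSO∖claimed = {(1,0)}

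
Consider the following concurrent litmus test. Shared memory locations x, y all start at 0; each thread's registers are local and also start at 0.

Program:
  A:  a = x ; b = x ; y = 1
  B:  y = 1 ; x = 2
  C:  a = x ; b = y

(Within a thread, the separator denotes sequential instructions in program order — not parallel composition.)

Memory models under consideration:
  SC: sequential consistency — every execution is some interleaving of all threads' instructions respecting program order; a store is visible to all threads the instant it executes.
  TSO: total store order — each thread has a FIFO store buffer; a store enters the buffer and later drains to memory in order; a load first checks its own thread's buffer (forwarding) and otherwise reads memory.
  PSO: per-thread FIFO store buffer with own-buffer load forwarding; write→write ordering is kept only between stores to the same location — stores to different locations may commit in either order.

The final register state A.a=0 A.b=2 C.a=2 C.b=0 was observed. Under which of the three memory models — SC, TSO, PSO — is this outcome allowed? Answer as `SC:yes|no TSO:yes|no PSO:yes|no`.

SC:no TSO:no PSO:yes

outcome vector order: (A.a,A.b,C.a,C.b)
[SC] allowed = {0000 0001 0021 0200 0201 0221 2200 2201 2221}
[TSO] allowed = {0000 0001 0021 0200 0201 0221 2200 2201 2221}
[PSO] allowed = {0000 0001 0020 0021 0200 0201 0220 0221 2200 2201 2220 2221}
target 0220 ∈ {PSO}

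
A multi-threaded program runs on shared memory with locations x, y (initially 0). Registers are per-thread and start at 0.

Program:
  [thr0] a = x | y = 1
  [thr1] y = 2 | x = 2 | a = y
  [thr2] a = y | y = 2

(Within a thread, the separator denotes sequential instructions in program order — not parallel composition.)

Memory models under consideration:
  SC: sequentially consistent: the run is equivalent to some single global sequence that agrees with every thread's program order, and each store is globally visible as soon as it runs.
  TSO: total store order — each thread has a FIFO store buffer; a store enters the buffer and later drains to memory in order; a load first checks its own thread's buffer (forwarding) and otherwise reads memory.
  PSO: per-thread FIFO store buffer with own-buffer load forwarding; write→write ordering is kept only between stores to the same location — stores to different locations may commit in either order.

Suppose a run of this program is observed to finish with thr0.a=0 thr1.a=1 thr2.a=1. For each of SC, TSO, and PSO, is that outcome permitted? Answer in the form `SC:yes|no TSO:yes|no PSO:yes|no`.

SC:yes TSO:yes PSO:yes

outcome vector order: (thr0.a,thr1.a,thr2.a)
under SC → 0/1/0 0/1/1 0/1/2 0/2/0 0/2/1 0/2/2 2/1/0 2/1/1 2/1/2 2/2/0 2/2/1 2/2/2
under TSO → 0/1/0 0/1/1 0/1/2 0/2/0 0/2/1 0/2/2 2/1/0 2/1/1 2/1/2 2/2/0 2/2/1 2/2/2
under PSO → 0/1/0 0/1/1 0/1/2 0/2/0 0/2/1 0/2/2 2/1/0 2/1/1 2/1/2 2/2/0 2/2/1 2/2/2
target 0/1/1 ∈ {SC,TSO,PSO}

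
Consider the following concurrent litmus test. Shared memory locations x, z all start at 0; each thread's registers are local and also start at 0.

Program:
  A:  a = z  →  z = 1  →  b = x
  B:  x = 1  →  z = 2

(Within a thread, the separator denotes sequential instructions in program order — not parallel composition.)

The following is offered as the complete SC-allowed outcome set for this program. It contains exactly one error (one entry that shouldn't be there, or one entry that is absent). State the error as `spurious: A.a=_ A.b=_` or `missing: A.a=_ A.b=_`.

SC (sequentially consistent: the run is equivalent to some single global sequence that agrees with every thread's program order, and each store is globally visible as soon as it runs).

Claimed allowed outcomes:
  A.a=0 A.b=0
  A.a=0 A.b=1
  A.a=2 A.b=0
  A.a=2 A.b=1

outcome vector order: (A.a,A.b)
SC: 3 outcomes — {00 01 21}
claimed∖SC = {20}

spurious: A.a=2 A.b=0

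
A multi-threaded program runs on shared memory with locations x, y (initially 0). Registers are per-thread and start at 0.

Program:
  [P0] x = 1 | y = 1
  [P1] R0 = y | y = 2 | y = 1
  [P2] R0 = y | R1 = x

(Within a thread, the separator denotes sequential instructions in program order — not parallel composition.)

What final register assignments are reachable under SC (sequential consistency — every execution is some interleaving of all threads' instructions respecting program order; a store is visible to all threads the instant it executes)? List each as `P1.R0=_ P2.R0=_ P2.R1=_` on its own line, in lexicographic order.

P1.R0=0 P2.R0=0 P2.R1=0
P1.R0=0 P2.R0=0 P2.R1=1
P1.R0=0 P2.R0=1 P2.R1=0
P1.R0=0 P2.R0=1 P2.R1=1
P1.R0=0 P2.R0=2 P2.R1=0
P1.R0=0 P2.R0=2 P2.R1=1
P1.R0=1 P2.R0=0 P2.R1=0
P1.R0=1 P2.R0=0 P2.R1=1
P1.R0=1 P2.R0=1 P2.R1=1
P1.R0=1 P2.R0=2 P2.R1=1

outcome vector order: (P1.R0,P2.R0,P2.R1)
|SC outcomes| = 10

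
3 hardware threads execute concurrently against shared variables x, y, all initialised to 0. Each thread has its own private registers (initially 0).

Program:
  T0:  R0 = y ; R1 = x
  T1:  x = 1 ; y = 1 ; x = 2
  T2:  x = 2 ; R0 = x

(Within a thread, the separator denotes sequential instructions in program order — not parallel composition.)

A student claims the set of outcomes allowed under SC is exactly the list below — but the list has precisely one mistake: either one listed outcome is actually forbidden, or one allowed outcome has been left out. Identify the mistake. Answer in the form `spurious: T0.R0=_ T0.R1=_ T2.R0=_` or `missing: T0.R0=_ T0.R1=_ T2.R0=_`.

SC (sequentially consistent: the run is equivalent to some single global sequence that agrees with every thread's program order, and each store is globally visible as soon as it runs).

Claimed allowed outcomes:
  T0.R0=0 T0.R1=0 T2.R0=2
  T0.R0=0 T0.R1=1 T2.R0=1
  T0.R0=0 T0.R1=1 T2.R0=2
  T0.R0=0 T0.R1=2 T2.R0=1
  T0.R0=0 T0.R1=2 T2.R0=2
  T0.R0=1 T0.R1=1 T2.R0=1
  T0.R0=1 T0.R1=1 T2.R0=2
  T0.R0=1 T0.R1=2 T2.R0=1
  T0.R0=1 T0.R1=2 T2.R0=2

missing: T0.R0=0 T0.R1=0 T2.R0=1

outcome vector order: (T0.R0,T0.R1,T2.R0)
[SC] allowed = {<0 0 1> <0 0 2> <0 1 1> <0 1 2> <0 2 1> <0 2 2> <1 1 1> <1 1 2> <1 2 1> <1 2 2>}
SC∖claimed = {<0 0 1>}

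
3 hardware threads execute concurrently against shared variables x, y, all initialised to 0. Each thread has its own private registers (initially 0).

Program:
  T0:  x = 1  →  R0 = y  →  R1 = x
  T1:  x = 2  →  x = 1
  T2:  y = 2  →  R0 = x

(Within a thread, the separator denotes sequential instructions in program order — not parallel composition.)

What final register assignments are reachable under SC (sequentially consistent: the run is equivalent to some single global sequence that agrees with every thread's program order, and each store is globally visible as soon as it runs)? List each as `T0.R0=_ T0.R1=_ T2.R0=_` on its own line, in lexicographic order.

outcome vector order: (T0.R0,T0.R1,T2.R0)
|SC outcomes| = 10

T0.R0=0 T0.R1=1 T2.R0=1
T0.R0=0 T0.R1=1 T2.R0=2
T0.R0=0 T0.R1=2 T2.R0=1
T0.R0=0 T0.R1=2 T2.R0=2
T0.R0=2 T0.R1=1 T2.R0=0
T0.R0=2 T0.R1=1 T2.R0=1
T0.R0=2 T0.R1=1 T2.R0=2
T0.R0=2 T0.R1=2 T2.R0=0
T0.R0=2 T0.R1=2 T2.R0=1
T0.R0=2 T0.R1=2 T2.R0=2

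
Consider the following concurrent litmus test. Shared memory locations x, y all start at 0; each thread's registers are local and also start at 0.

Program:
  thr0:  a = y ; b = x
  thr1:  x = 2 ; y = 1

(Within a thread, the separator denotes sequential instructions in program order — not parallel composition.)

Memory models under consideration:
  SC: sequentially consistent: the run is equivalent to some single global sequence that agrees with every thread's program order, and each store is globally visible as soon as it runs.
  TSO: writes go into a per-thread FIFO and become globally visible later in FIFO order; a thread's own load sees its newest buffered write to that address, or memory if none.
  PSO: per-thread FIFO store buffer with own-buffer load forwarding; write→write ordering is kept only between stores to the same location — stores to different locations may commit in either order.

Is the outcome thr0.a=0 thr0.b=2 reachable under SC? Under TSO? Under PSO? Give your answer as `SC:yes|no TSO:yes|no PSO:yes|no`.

SC:yes TSO:yes PSO:yes

outcome vector order: (thr0.a,thr0.b)
SC: 3 outcomes — {<0 0>, <0 2>, <1 2>}
TSO: 3 outcomes — {<0 0>, <0 2>, <1 2>}
PSO: 4 outcomes — {<0 0>, <0 2>, <1 0>, <1 2>}
target <0 2> ∈ {SC,TSO,PSO}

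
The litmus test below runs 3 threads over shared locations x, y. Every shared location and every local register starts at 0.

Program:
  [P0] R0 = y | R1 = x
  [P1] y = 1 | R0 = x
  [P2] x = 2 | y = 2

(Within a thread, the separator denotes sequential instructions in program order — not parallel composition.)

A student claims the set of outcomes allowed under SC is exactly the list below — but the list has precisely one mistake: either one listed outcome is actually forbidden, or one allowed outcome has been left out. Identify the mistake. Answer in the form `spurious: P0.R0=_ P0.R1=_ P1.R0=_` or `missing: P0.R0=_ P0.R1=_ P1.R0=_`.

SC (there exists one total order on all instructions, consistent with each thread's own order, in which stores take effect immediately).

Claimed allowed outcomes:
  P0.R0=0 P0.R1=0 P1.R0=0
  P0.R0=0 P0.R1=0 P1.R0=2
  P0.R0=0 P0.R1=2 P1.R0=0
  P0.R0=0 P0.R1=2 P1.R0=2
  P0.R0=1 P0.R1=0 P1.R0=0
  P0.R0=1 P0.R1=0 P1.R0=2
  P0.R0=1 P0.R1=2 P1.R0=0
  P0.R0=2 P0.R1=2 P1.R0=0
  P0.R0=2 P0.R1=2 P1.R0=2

outcome vector order: (P0.R0,P0.R1,P1.R0)
[SC] allowed = {000, 002, 020, 022, 100, 102, 120, 122, 220, 222}
SC∖claimed = {122}

missing: P0.R0=1 P0.R1=2 P1.R0=2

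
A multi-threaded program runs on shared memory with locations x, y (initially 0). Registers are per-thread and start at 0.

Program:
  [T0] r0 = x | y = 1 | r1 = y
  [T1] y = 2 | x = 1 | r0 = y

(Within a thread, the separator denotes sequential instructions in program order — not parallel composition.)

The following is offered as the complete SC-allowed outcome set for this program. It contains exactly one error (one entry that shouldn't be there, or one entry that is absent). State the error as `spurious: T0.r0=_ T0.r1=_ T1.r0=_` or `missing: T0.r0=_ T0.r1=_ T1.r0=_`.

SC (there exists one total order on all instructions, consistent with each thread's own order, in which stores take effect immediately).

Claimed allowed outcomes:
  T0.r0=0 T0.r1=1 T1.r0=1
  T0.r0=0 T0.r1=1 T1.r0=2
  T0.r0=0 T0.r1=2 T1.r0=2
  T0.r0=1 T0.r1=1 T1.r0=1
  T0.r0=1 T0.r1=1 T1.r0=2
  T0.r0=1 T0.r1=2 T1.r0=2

spurious: T0.r0=1 T0.r1=2 T1.r0=2

outcome vector order: (T0.r0,T0.r1,T1.r0)
SC (5): 011 012 022 111 112
claimed∖SC = {122}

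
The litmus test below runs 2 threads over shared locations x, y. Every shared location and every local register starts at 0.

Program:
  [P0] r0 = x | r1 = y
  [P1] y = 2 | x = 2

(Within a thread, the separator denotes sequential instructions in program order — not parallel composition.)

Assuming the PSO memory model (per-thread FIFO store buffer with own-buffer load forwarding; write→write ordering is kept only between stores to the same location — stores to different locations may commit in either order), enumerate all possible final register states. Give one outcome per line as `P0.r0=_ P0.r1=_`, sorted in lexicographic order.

outcome vector order: (P0.r0,P0.r1)
|PSO outcomes| = 4

P0.r0=0 P0.r1=0
P0.r0=0 P0.r1=2
P0.r0=2 P0.r1=0
P0.r0=2 P0.r1=2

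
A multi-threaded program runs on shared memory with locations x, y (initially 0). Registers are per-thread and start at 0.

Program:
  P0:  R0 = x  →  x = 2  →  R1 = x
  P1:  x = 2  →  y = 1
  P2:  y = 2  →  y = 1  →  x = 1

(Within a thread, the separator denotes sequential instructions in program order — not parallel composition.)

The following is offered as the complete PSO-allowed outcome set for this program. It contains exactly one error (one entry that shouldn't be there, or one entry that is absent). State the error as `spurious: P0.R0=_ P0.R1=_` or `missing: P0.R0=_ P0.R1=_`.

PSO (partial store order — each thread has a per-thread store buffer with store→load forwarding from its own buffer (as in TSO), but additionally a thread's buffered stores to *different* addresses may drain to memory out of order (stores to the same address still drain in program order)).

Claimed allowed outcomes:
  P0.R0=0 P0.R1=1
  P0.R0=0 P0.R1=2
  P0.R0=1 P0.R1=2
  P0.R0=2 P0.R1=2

missing: P0.R0=2 P0.R1=1

outcome vector order: (P0.R0,P0.R1)
PSO (5): <0 1>, <0 2>, <1 2>, <2 1>, <2 2>
PSO∖claimed = {<2 1>}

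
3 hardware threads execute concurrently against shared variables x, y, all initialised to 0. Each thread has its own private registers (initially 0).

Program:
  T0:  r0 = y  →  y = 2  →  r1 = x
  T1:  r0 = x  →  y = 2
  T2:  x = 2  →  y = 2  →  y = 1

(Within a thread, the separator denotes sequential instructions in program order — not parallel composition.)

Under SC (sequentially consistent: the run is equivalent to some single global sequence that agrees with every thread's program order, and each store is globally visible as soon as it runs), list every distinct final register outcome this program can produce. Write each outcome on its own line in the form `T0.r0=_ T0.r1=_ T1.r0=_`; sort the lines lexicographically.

T0.r0=0 T0.r1=0 T1.r0=0
T0.r0=0 T0.r1=0 T1.r0=2
T0.r0=0 T0.r1=2 T1.r0=0
T0.r0=0 T0.r1=2 T1.r0=2
T0.r0=1 T0.r1=2 T1.r0=0
T0.r0=1 T0.r1=2 T1.r0=2
T0.r0=2 T0.r1=0 T1.r0=0
T0.r0=2 T0.r1=2 T1.r0=0
T0.r0=2 T0.r1=2 T1.r0=2

outcome vector order: (T0.r0,T0.r1,T1.r0)
|SC outcomes| = 9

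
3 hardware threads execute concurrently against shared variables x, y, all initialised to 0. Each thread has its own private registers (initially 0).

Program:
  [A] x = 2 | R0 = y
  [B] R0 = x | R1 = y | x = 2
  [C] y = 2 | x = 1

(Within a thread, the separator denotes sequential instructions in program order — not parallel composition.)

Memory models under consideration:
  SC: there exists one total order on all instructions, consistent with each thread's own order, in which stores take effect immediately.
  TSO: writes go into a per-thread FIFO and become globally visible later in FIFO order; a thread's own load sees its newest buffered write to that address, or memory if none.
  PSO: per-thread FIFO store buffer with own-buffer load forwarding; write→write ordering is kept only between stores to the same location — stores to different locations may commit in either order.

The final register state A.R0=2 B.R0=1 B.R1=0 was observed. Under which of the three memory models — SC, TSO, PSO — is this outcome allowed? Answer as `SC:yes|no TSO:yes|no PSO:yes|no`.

outcome vector order: (A.R0,B.R0,B.R1)
[SC] allowed = {<0 0 0>; <0 0 2>; <0 1 2>; <0 2 0>; <0 2 2>; <2 0 0>; <2 0 2>; <2 1 2>; <2 2 0>; <2 2 2>}
[TSO] allowed = {<0 0 0>; <0 0 2>; <0 1 2>; <0 2 0>; <0 2 2>; <2 0 0>; <2 0 2>; <2 1 2>; <2 2 0>; <2 2 2>}
[PSO] allowed = {<0 0 0>; <0 0 2>; <0 1 0>; <0 1 2>; <0 2 0>; <0 2 2>; <2 0 0>; <2 0 2>; <2 1 0>; <2 1 2>; <2 2 0>; <2 2 2>}
target <2 1 0> ∈ {PSO}

SC:no TSO:no PSO:yes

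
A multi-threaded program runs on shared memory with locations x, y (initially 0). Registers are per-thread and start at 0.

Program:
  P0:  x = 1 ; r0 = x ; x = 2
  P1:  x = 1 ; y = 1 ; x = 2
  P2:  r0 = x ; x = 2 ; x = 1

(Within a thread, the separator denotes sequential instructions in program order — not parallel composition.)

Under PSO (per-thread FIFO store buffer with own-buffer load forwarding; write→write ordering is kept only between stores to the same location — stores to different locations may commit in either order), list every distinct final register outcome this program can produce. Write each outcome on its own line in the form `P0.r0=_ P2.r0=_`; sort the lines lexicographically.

P0.r0=1 P2.r0=0
P0.r0=1 P2.r0=1
P0.r0=1 P2.r0=2
P0.r0=2 P2.r0=0
P0.r0=2 P2.r0=1
P0.r0=2 P2.r0=2

outcome vector order: (P0.r0,P2.r0)
|PSO outcomes| = 6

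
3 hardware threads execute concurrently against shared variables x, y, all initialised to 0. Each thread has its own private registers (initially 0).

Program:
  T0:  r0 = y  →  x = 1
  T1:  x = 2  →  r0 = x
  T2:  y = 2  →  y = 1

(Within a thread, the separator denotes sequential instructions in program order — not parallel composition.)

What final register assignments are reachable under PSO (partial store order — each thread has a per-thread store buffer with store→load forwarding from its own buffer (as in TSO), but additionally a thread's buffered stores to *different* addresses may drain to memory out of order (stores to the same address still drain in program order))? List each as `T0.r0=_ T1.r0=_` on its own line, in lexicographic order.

outcome vector order: (T0.r0,T1.r0)
|PSO outcomes| = 6

T0.r0=0 T1.r0=1
T0.r0=0 T1.r0=2
T0.r0=1 T1.r0=1
T0.r0=1 T1.r0=2
T0.r0=2 T1.r0=1
T0.r0=2 T1.r0=2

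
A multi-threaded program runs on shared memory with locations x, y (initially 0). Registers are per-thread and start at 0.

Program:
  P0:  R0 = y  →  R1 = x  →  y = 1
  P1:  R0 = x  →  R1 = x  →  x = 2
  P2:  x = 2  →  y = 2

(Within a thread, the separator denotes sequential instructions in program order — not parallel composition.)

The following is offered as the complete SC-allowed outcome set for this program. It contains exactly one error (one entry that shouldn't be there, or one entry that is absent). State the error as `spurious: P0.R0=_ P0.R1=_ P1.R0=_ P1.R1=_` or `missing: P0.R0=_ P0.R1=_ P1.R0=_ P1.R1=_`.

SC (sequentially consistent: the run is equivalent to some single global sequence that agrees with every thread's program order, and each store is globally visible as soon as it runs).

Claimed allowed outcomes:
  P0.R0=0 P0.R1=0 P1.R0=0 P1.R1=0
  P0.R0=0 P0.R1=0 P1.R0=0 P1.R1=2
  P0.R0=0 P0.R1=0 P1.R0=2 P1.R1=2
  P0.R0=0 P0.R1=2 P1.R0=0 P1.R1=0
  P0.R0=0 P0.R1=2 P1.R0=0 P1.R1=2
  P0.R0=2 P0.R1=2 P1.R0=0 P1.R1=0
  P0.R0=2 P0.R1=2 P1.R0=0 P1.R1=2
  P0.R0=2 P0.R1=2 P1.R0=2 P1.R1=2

missing: P0.R0=0 P0.R1=2 P1.R0=2 P1.R1=2

outcome vector order: (P0.R0,P0.R1,P1.R0,P1.R1)
[SC] allowed = {0000; 0002; 0022; 0200; 0202; 0222; 2200; 2202; 2222}
SC∖claimed = {0222}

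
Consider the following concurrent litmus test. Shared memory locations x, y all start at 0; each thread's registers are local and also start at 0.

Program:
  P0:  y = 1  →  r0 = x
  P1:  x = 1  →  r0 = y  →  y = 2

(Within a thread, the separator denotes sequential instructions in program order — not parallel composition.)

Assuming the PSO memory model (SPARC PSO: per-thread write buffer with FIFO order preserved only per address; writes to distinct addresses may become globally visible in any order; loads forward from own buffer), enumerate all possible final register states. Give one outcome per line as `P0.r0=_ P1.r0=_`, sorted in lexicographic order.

P0.r0=0 P1.r0=0
P0.r0=0 P1.r0=1
P0.r0=1 P1.r0=0
P0.r0=1 P1.r0=1

outcome vector order: (P0.r0,P1.r0)
|PSO outcomes| = 4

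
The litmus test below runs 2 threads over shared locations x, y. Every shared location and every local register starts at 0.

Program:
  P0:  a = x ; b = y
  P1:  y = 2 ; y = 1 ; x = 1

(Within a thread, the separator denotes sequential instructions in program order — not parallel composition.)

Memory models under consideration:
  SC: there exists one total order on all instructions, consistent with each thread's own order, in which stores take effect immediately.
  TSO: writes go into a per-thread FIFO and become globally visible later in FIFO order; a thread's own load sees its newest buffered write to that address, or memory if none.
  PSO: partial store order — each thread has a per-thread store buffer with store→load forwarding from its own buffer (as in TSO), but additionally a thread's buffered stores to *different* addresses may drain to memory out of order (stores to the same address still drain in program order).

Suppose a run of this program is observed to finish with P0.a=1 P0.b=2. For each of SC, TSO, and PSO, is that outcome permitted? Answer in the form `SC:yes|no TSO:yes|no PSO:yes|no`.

outcome vector order: (P0.a,P0.b)
SC: 4 outcomes — {<0 0>; <0 1>; <0 2>; <1 1>}
TSO: 4 outcomes — {<0 0>; <0 1>; <0 2>; <1 1>}
PSO: 6 outcomes — {<0 0>; <0 1>; <0 2>; <1 0>; <1 1>; <1 2>}
target <1 2> ∈ {PSO}

SC:no TSO:no PSO:yes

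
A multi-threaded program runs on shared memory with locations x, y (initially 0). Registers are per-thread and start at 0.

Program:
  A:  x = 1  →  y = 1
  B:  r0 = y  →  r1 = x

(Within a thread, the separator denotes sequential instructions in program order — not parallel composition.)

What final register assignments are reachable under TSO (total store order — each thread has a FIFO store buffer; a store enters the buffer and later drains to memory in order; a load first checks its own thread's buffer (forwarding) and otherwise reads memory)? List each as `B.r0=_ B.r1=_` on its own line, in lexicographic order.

B.r0=0 B.r1=0
B.r0=0 B.r1=1
B.r0=1 B.r1=1

outcome vector order: (B.r0,B.r1)
|TSO outcomes| = 3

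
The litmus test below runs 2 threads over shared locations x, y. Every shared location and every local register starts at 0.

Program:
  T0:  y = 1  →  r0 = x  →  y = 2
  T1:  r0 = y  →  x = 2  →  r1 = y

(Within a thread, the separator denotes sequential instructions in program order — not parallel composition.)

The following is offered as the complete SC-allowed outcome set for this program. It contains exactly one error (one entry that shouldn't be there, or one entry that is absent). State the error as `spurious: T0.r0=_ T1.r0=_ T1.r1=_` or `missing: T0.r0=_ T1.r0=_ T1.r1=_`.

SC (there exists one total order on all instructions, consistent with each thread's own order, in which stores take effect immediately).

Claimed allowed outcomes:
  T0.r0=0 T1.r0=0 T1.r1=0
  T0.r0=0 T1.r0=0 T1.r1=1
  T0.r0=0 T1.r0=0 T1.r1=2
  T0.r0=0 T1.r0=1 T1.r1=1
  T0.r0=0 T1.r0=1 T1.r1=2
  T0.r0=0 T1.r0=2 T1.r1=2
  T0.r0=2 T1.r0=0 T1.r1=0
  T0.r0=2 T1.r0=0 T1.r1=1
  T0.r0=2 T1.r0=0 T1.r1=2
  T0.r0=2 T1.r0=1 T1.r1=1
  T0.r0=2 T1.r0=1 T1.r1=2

outcome vector order: (T0.r0,T1.r0,T1.r1)
SC: 10 outcomes — {001, 002, 011, 012, 022, 200, 201, 202, 211, 212}
claimed∖SC = {000}

spurious: T0.r0=0 T1.r0=0 T1.r1=0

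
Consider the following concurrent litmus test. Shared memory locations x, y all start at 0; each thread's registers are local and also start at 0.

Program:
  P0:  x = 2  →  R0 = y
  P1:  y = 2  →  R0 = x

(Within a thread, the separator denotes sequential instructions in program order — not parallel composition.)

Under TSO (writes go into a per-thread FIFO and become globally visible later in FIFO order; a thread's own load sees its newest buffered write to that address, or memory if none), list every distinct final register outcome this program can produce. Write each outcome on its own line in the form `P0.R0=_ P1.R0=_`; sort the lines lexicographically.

outcome vector order: (P0.R0,P1.R0)
|TSO outcomes| = 4

P0.R0=0 P1.R0=0
P0.R0=0 P1.R0=2
P0.R0=2 P1.R0=0
P0.R0=2 P1.R0=2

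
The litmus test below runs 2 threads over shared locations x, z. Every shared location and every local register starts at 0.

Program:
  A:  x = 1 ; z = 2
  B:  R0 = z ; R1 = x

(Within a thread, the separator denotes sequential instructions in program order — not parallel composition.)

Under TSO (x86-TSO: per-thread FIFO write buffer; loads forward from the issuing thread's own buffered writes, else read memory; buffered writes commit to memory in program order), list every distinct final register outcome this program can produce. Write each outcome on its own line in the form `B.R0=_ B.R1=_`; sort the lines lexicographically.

outcome vector order: (B.R0,B.R1)
|TSO outcomes| = 3

B.R0=0 B.R1=0
B.R0=0 B.R1=1
B.R0=2 B.R1=1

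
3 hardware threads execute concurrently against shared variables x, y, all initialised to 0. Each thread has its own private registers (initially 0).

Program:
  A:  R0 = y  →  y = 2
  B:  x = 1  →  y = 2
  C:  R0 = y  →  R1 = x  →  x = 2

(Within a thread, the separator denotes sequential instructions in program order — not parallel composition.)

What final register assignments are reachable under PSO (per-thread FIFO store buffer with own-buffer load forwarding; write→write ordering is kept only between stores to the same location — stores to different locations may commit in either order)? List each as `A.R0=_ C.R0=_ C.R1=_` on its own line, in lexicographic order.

A.R0=0 C.R0=0 C.R1=0
A.R0=0 C.R0=0 C.R1=1
A.R0=0 C.R0=2 C.R1=0
A.R0=0 C.R0=2 C.R1=1
A.R0=2 C.R0=0 C.R1=0
A.R0=2 C.R0=0 C.R1=1
A.R0=2 C.R0=2 C.R1=0
A.R0=2 C.R0=2 C.R1=1

outcome vector order: (A.R0,C.R0,C.R1)
|PSO outcomes| = 8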